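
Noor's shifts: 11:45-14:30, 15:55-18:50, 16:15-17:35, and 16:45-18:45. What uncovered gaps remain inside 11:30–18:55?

11:30–11:45, 14:30–15:55, 18:50–18:55

The merged coverage is 11:45–14:30, 15:55–18:50.
Complement within 11:30–18:55: 11:30–11:45, 14:30–15:55, 18:50–18:55.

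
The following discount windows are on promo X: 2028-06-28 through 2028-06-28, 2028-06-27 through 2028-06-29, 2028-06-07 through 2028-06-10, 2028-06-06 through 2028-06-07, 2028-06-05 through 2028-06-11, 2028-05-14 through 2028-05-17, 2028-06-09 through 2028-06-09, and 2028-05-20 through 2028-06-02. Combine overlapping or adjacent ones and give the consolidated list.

Sort by start: 2028-05-14 through 2028-05-17, 2028-05-20 through 2028-06-02, 2028-06-05 through 2028-06-11, 2028-06-06 through 2028-06-07, 2028-06-07 through 2028-06-10, 2028-06-09 through 2028-06-09, 2028-06-27 through 2028-06-29, 2028-06-28 through 2028-06-28.
2028-05-20 through 2028-06-02 is disjoint → start new block.
2028-06-05 through 2028-06-11 is disjoint → start new block.
2028-06-06 through 2028-06-07 overlaps/touches 2028-06-05 through 2028-06-11 → extend to 2028-06-05 through 2028-06-11.
2028-06-07 through 2028-06-10 overlaps/touches 2028-06-05 through 2028-06-11 → extend to 2028-06-05 through 2028-06-11.
2028-06-09 through 2028-06-09 overlaps/touches 2028-06-05 through 2028-06-11 → extend to 2028-06-05 through 2028-06-11.
2028-06-27 through 2028-06-29 is disjoint → start new block.
2028-06-28 through 2028-06-28 overlaps/touches 2028-06-27 through 2028-06-29 → extend to 2028-06-27 through 2028-06-29.

2028-05-14 through 2028-05-17, 2028-05-20 through 2028-06-02, 2028-06-05 through 2028-06-11, 2028-06-27 through 2028-06-29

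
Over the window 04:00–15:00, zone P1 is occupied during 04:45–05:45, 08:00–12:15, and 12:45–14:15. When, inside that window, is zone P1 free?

After merging, the occupied span is 04:45–05:45, 08:00–12:15, 12:45–14:15.
Uncovered inside 04:00–15:00: 04:00–04:45, 05:45–08:00, 12:15–12:45, 14:15–15:00.

04:00–04:45, 05:45–08:00, 12:15–12:45, 14:15–15:00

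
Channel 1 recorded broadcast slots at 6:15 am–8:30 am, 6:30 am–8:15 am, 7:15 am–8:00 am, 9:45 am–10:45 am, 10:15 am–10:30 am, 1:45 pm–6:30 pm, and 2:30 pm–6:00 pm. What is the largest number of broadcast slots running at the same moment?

Walk the sorted start/end points keeping a running depth.
The depth first hits 3 at 7:15 am.

3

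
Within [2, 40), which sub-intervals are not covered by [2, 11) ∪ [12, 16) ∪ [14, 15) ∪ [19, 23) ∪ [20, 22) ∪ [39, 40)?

[11, 12) ∪ [16, 19) ∪ [23, 39)

After merging, the occupied span is [2, 11), [12, 16), [19, 23), [39, 40).
Uncovered inside [2, 40): [11, 12), [16, 19), [23, 39).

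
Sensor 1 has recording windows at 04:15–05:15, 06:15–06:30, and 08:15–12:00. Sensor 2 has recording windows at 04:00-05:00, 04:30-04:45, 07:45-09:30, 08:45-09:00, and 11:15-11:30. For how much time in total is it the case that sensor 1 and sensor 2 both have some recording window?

2 h 15 min

Second set merges to 04:00-05:00, 07:45-09:30, 11:15-11:30.
A ∩ B = 04:15-05:00, 08:15-09:30, 11:15-11:30.
Total: 45 min + 1 h 15 min + 15 min = 2 h 15 min.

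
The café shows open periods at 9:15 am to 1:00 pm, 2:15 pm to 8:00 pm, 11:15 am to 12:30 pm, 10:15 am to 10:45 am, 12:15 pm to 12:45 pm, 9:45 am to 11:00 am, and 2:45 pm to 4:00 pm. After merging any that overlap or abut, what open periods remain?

Sort by start: 9:15 am–1:00 pm, 9:45 am–11:00 am, 10:15 am–10:45 am, 11:15 am–12:30 pm, 12:15 pm–12:45 pm, 2:15 pm–8:00 pm, 2:45 pm–4:00 pm.
9:45 am–11:00 am overlaps/touches 9:15 am–1:00 pm → extend to 9:15 am–1:00 pm.
10:15 am–10:45 am overlaps/touches 9:15 am–1:00 pm → extend to 9:15 am–1:00 pm.
11:15 am–12:30 pm overlaps/touches 9:15 am–1:00 pm → extend to 9:15 am–1:00 pm.
12:15 pm–12:45 pm overlaps/touches 9:15 am–1:00 pm → extend to 9:15 am–1:00 pm.
2:15 pm–8:00 pm is disjoint → start new block.
2:45 pm–4:00 pm overlaps/touches 2:15 pm–8:00 pm → extend to 2:15 pm–8:00 pm.

9:15 am–1:00 pm, 2:15 pm–8:00 pm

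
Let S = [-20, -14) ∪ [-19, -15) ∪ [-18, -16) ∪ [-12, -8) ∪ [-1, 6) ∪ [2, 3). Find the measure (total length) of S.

Merged: [-20, -14), [-12, -8), [-1, 6).
Lengths: 6 + 4 + 7 = 17.

17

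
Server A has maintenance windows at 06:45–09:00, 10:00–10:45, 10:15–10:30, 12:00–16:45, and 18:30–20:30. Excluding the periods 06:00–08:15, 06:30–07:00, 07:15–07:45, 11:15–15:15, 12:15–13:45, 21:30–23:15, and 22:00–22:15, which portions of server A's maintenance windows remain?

08:15–09:00, 10:00–10:45, 15:15–16:45, 18:30–20:30

A, merged: 06:45–09:00, 10:00–10:45, 12:00–16:45, 18:30–20:30.
B, merged: 06:00–08:15, 11:15–15:15, 21:30–23:15.
06:45–09:00 minus B → 08:15–09:00.
10:00–10:45: no B overlap → unchanged.
12:00–16:45 minus B → 15:15–16:45.
18:30–20:30: no B overlap → unchanged.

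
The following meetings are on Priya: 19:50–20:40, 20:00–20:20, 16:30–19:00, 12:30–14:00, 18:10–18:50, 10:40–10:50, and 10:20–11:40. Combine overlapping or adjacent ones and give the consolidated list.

10:20–11:40, 12:30–14:00, 16:30–19:00, 19:50–20:40

Sort by start: 10:20–11:40, 10:40–10:50, 12:30–14:00, 16:30–19:00, 18:10–18:50, 19:50–20:40, 20:00–20:20.
10:40–10:50 overlaps/touches 10:20–11:40 → extend to 10:20–11:40.
12:30–14:00 is disjoint → start new block.
16:30–19:00 is disjoint → start new block.
18:10–18:50 overlaps/touches 16:30–19:00 → extend to 16:30–19:00.
19:50–20:40 is disjoint → start new block.
20:00–20:20 overlaps/touches 19:50–20:40 → extend to 19:50–20:40.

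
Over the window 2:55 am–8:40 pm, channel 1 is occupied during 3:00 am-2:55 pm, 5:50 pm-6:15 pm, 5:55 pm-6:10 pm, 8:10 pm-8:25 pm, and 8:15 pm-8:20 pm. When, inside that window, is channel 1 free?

After merging, the occupied span is 3:00 am–2:55 pm, 5:50 pm–6:15 pm, 8:10 pm–8:25 pm.
Uncovered inside 2:55 am–8:40 pm: 2:55 am–3:00 am, 2:55 pm–5:50 pm, 6:15 pm–8:10 pm, 8:25 pm–8:40 pm.

2:55 am–3:00 am, 2:55 pm–5:50 pm, 6:15 pm–8:10 pm, 8:25 pm–8:40 pm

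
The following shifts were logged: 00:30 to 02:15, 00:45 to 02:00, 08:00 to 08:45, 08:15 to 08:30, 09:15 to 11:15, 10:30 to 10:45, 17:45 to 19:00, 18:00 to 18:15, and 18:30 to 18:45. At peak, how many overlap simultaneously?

2

Sweep endpoints in order; track running count of active intervals.
Peak of 2 reached at 00:45.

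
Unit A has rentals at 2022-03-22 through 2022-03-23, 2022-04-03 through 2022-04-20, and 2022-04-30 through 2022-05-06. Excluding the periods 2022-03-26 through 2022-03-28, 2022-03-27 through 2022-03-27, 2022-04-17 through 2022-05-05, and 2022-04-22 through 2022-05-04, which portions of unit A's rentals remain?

2022-03-22 through 2022-03-23, 2022-04-03 through 2022-04-16, 2022-05-06 through 2022-05-06

B, merged: 2022-03-26 through 2022-03-28, 2022-04-17 through 2022-05-05.
2022-03-22 through 2022-03-23: nothing removed.
2022-04-03 through 2022-04-20 \ B = 2022-04-03 through 2022-04-16.
2022-04-30 through 2022-05-06 \ B = 2022-05-06 through 2022-05-06.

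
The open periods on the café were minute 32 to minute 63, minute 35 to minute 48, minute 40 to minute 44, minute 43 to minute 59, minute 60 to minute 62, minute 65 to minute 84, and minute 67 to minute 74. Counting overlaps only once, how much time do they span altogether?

Merged: minute 32 to minute 63, minute 65 to minute 84.
Lengths: 31 minutes + 19 minutes = 50 minutes.

50 minutes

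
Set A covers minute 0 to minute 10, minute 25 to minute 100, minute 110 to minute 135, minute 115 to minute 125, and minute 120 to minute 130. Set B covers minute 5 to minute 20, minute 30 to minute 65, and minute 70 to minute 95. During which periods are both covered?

Merge the first list: minute 0 to minute 10, minute 25 to minute 100, minute 110 to minute 135.
minute 0 to minute 10 overlaps B on minute 5 to minute 10.
minute 25 to minute 100 overlaps B on minute 30 to minute 65, minute 70 to minute 95.
minute 110 to minute 135 falls entirely outside B.

minute 5 to minute 10, minute 30 to minute 65, minute 70 to minute 95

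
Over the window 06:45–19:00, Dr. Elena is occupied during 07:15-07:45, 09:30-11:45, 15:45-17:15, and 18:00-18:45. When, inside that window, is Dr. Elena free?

After merging, the occupied span is 07:15–07:45, 09:30–11:45, 15:45–17:15, 18:00–18:45.
Complement within 06:45–19:00: 06:45–07:15, 07:45–09:30, 11:45–15:45, 17:15–18:00, 18:45–19:00.

06:45–07:15, 07:45–09:30, 11:45–15:45, 17:15–18:00, 18:45–19:00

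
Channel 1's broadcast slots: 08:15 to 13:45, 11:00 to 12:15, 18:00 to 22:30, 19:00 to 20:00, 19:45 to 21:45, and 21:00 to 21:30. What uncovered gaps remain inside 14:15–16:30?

After merging, the occupied span is 08:15–13:45, 18:00–22:30.
Uncovered inside 14:15–16:30: 14:15–16:30.

14:15–16:30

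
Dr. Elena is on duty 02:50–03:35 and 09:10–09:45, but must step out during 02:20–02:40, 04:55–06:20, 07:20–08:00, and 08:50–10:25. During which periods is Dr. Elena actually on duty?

02:50–03:35

02:50–03:35: nothing removed.
09:10–09:45: entirely removed.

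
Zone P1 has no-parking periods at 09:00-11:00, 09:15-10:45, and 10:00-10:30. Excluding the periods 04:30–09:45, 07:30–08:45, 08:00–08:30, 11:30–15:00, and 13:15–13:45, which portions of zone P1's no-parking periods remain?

09:45–11:00

Merge the first list: 09:00–11:00.
Merge the second list: 04:30–09:45, 11:30–15:00.
09:00–11:00 with B removed leaves 09:45–11:00.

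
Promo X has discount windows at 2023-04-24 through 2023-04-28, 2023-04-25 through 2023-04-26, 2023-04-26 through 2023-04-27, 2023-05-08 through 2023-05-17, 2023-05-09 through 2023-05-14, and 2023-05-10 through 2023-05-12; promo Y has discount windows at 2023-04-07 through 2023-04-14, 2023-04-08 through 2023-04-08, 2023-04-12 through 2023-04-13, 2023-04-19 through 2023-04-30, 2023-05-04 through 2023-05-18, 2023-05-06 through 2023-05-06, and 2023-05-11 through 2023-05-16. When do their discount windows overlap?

2023-04-24 through 2023-04-28, 2023-05-08 through 2023-05-17

A, merged: 2023-04-24 through 2023-04-28, 2023-05-08 through 2023-05-17.
B, merged: 2023-04-07 through 2023-04-14, 2023-04-19 through 2023-04-30, 2023-05-04 through 2023-05-18.
2023-04-24 through 2023-04-28 ∩ B → 2023-04-24 through 2023-04-28.
2023-05-08 through 2023-05-17 ∩ B → 2023-05-08 through 2023-05-17.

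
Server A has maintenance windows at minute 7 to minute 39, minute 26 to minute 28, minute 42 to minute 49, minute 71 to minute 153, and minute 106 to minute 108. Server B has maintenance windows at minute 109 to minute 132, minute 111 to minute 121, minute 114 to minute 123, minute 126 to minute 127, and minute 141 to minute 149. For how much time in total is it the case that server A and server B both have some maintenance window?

31 minutes

A, merged: minute 7 to minute 39, minute 42 to minute 49, minute 71 to minute 153.
B, merged: minute 109 to minute 132, minute 141 to minute 149.
A ∩ B = minute 109 to minute 132, minute 141 to minute 149.
Total: 23 minutes + 8 minutes = 31 minutes.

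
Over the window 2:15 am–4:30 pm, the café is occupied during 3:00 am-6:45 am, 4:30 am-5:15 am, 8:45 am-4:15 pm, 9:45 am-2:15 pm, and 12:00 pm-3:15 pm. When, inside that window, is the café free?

After merging, the occupied span is 3:00 am–6:45 am, 8:45 am–4:15 pm.
Gaps within 2:15 am–4:30 pm: 2:15 am–3:00 am, 6:45 am–8:45 am, 4:15 pm–4:30 pm.

2:15 am–3:00 am, 6:45 am–8:45 am, 4:15 pm–4:30 pm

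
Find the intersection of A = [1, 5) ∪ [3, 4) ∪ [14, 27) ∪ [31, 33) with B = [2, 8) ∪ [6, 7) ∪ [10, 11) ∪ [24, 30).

[2, 5) ∪ [24, 27)

Merge the first list: [1, 5), [14, 27), [31, 33).
Merge the second list: [2, 8), [10, 11), [24, 30).
[1, 5) ∩ B → [2, 5).
[14, 27) ∩ B → [24, 27).
[31, 33) meets no B interval.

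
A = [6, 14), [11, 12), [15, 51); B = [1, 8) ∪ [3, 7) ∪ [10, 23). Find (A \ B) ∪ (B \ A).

[1, 6) ∪ [8, 10) ∪ [14, 15) ∪ [23, 51)

Merge the first list: [6, 14), [15, 51).
Merge the second list: [1, 8), [10, 23).
Only in the first: [8, 10), [23, 51).
Only in the second: [1, 6), [14, 15).
Together these are the periods covered by exactly one.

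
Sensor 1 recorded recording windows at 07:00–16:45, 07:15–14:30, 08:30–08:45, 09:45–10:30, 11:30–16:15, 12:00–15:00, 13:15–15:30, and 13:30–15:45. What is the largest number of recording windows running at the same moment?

6

At 13:30, 6 of the intervals are simultaneously active.
No point has more.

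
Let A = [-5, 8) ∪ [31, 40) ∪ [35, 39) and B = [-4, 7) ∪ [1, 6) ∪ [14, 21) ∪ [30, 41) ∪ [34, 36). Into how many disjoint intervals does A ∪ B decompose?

First set merges to [-5, 8), [31, 40).
Second set merges to [-4, 7), [14, 21), [30, 41).
A ∪ B = [-5, 8), [14, 21), [30, 41).
That is 3 disjoint pieces.

3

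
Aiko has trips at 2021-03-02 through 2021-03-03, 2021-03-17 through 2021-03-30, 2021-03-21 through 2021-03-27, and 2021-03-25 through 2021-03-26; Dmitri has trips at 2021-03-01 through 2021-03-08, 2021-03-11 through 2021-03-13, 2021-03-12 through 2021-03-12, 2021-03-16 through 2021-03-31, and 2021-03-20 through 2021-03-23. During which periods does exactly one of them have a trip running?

2021-03-01 through 2021-03-01, 2021-03-04 through 2021-03-08, 2021-03-11 through 2021-03-13, 2021-03-16 through 2021-03-16, 2021-03-31 through 2021-03-31

A, merged: 2021-03-02 through 2021-03-03, 2021-03-17 through 2021-03-30.
B, merged: 2021-03-01 through 2021-03-08, 2021-03-11 through 2021-03-13, 2021-03-16 through 2021-03-31.
Only in the first: none.
Only in the second: 2021-03-01 through 2021-03-01, 2021-03-04 through 2021-03-08, 2021-03-11 through 2021-03-13, 2021-03-16 through 2021-03-16, 2021-03-31 through 2021-03-31.
Together these are the periods covered by exactly one.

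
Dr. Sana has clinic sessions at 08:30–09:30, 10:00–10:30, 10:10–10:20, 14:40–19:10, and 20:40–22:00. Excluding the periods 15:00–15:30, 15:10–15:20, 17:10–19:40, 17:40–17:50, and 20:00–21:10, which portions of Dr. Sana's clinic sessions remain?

08:30-09:30, 10:00-10:30, 14:40-15:00, 15:30-17:10, 21:10-22:00

A, merged: 08:30-09:30, 10:00-10:30, 14:40-19:10, 20:40-22:00.
B, merged: 15:00-15:30, 17:10-19:40, 20:00-21:10.
08:30-09:30 is untouched.
10:00-10:30 is untouched.
14:40-19:10 with B removed leaves 14:40-15:00, 15:30-17:10.
20:40-22:00 with B removed leaves 21:10-22:00.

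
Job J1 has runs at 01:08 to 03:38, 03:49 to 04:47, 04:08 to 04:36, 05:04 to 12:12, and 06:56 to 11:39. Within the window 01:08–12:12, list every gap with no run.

After merging, the occupied span is 01:08–03:38, 03:49–04:47, 05:04–12:12.
Complement within 01:08–12:12: 03:38–03:49, 04:47–05:04.

03:38–03:49, 04:47–05:04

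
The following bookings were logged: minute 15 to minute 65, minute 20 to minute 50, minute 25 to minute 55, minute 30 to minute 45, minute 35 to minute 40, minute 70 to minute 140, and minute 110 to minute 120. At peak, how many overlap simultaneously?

Walk the sorted start/end points keeping a running depth.
The depth first hits 5 at minute 35.

5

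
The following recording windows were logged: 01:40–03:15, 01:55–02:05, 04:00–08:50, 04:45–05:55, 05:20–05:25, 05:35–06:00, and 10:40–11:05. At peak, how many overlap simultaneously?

3

Walk the sorted start/end points keeping a running depth.
The depth first hits 3 at 05:20.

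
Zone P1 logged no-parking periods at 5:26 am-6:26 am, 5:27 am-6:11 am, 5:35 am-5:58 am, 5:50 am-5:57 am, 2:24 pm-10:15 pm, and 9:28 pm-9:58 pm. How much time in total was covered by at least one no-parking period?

Merged: 5:26 am-6:26 am, 2:24 pm-10:15 pm.
Lengths: 1 h + 7 h 51 min = 8 h 51 min.

8 h 51 min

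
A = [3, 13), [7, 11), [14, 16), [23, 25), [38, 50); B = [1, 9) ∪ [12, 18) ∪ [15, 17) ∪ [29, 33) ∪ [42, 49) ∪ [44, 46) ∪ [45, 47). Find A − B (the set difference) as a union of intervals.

[9, 12) ∪ [23, 25) ∪ [38, 42) ∪ [49, 50)

A, merged: [3, 13), [14, 16), [23, 25), [38, 50).
B, merged: [1, 9), [12, 18), [29, 33), [42, 49).
[3, 13) with B removed leaves [9, 12).
[14, 16) lies entirely inside B → drops out.
[23, 25) is untouched.
[38, 50) with B removed leaves [38, 42), [49, 50).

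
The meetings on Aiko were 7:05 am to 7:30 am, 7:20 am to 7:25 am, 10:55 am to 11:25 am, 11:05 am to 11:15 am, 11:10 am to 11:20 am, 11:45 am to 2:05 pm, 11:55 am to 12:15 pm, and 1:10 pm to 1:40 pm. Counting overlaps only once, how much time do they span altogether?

3 h 15 min

Merged: 7:05 am-7:30 am, 10:55 am-11:25 am, 11:45 am-2:05 pm.
Lengths: 25 min + 30 min + 2 h 20 min = 3 h 15 min.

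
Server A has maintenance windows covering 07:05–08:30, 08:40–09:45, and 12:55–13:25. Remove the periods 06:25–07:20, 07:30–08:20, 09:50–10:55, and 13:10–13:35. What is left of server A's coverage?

07:05–08:30 \ B = 07:20–07:30, 08:20–08:30.
08:40–09:45: nothing removed.
12:55–13:25 \ B = 12:55–13:10.

07:20–07:30, 08:20–08:30, 08:40–09:45, 12:55–13:10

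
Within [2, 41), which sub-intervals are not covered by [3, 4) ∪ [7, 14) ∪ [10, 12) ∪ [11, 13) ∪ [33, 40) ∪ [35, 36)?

The merged coverage is [3, 4), [7, 14), [33, 40).
Gaps within [2, 41): [2, 3), [4, 7), [14, 33), [40, 41).

[2, 3) ∪ [4, 7) ∪ [14, 33) ∪ [40, 41)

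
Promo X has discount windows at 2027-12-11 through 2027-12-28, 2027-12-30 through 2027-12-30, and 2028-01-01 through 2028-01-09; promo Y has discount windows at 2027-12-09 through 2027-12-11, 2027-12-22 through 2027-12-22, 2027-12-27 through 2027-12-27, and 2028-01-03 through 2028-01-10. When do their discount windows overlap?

2027-12-11 through 2027-12-28 meets the second set on 2027-12-11 through 2027-12-11, 2027-12-22 through 2027-12-22, 2027-12-27 through 2027-12-27.
2027-12-30 through 2027-12-30: no overlap with the second set.
2028-01-01 through 2028-01-09 meets the second set on 2028-01-03 through 2028-01-09.

2027-12-11 through 2027-12-11, 2027-12-22 through 2027-12-22, 2027-12-27 through 2027-12-27, 2028-01-03 through 2028-01-09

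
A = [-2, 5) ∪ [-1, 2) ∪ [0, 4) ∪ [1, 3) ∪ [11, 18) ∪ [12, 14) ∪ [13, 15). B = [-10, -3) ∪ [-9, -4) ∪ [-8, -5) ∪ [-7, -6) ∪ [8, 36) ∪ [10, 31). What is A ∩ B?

[11, 18)

Merge the first list: [-2, 5), [11, 18).
Merge the second list: [-10, -3), [8, 36).
[-2, 5) falls entirely outside B.
[11, 18) overlaps B on [11, 18).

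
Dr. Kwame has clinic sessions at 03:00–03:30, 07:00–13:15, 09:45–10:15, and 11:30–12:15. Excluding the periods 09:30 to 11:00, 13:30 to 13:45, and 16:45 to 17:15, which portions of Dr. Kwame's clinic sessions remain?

03:00–03:30, 07:00–09:30, 11:00–13:15

Merge the first list: 03:00–03:30, 07:00–13:15.
03:00–03:30: nothing removed.
07:00–13:15 \ B = 07:00–09:30, 11:00–13:15.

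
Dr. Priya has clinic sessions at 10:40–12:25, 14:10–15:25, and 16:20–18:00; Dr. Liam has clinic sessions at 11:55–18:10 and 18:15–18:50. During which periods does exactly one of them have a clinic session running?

Only in the first: 10:40–11:55.
Only in the second: 12:25–14:10, 15:25–16:20, 18:00–18:10, 18:15–18:50.
Together these are the periods covered by exactly one.

10:40–11:55, 12:25–14:10, 15:25–16:20, 18:00–18:10, 18:15–18:50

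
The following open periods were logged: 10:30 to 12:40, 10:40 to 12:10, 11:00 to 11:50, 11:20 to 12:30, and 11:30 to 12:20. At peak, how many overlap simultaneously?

5

Sweep endpoints in order; track running count of active intervals.
Peak of 5 reached at 11:30.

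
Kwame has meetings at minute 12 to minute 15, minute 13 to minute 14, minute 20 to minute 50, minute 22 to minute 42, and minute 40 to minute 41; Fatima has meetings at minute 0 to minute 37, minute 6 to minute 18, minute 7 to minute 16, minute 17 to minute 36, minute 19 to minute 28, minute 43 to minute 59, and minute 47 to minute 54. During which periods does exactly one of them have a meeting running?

minute 0 to minute 12, minute 15 to minute 20, minute 37 to minute 43, minute 50 to minute 59

Merge the first list: minute 12 to minute 15, minute 20 to minute 50.
Merge the second list: minute 0 to minute 37, minute 43 to minute 59.
A \ B = minute 37 to minute 43.
B \ A = minute 0 to minute 12, minute 15 to minute 20, minute 50 to minute 59.
Union of the two gives the symmetric difference.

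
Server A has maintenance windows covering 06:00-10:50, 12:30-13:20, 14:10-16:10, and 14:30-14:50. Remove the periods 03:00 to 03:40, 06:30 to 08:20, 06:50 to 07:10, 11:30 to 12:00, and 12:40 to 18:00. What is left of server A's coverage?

A, merged: 06:00–10:50, 12:30–13:20, 14:10–16:10.
B, merged: 03:00–03:40, 06:30–08:20, 11:30–12:00, 12:40–18:00.
06:00–10:50 with B removed leaves 06:00–06:30, 08:20–10:50.
12:30–13:20 with B removed leaves 12:30–12:40.
14:10–16:10 lies entirely inside B → drops out.

06:00–06:30, 08:20–10:50, 12:30–12:40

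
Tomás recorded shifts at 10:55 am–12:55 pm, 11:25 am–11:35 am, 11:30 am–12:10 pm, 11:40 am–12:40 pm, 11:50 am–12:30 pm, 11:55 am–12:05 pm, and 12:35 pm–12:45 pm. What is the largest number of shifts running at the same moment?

At 11:55 am, 5 of the intervals are simultaneously active.
No point has more.

5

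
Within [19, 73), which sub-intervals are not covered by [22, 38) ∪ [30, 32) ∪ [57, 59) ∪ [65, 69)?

After merging, the occupied span is [22, 38), [57, 59), [65, 69).
Uncovered inside [19, 73): [19, 22), [38, 57), [59, 65), [69, 73).

[19, 22) ∪ [38, 57) ∪ [59, 65) ∪ [69, 73)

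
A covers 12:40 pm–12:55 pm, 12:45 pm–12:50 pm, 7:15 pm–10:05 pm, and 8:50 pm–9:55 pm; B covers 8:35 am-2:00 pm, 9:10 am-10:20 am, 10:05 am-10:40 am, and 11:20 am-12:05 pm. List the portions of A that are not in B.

First set merges to 12:40 pm–12:55 pm, 7:15 pm–10:05 pm.
Second set merges to 8:35 am–2:00 pm.
12:40 pm–12:55 pm: fully covered by B → removed.
7:15 pm–10:05 pm: no B overlap → unchanged.

7:15 pm–10:05 pm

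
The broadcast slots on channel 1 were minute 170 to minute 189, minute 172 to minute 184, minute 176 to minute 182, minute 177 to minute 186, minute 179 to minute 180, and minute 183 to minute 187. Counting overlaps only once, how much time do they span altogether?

Merged: minute 170 to minute 189.
Length: 19 minutes.

19 minutes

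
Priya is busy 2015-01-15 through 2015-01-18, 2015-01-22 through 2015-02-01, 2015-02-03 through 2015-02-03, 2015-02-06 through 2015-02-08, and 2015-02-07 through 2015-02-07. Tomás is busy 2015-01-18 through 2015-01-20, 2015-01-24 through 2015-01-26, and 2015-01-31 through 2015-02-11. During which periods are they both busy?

2015-01-18 through 2015-01-18, 2015-01-24 through 2015-01-26, 2015-01-31 through 2015-02-01, 2015-02-03 through 2015-02-03, 2015-02-06 through 2015-02-08

A, merged: 2015-01-15 through 2015-01-18, 2015-01-22 through 2015-02-01, 2015-02-03 through 2015-02-03, 2015-02-06 through 2015-02-08.
2015-01-15 through 2015-01-18 meets the second set on 2015-01-18 through 2015-01-18.
2015-01-22 through 2015-02-01 meets the second set on 2015-01-24 through 2015-01-26, 2015-01-31 through 2015-02-01.
2015-02-03 through 2015-02-03 meets the second set on 2015-02-03 through 2015-02-03.
2015-02-06 through 2015-02-08 meets the second set on 2015-02-06 through 2015-02-08.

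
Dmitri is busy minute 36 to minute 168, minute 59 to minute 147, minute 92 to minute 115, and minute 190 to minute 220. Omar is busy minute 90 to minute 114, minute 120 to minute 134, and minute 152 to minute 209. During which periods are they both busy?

Merge the first list: minute 36 to minute 168, minute 190 to minute 220.
minute 36 to minute 168 meets the second set on minute 90 to minute 114, minute 120 to minute 134, minute 152 to minute 168.
minute 190 to minute 220 meets the second set on minute 190 to minute 209.

minute 90 to minute 114, minute 120 to minute 134, minute 152 to minute 168, minute 190 to minute 209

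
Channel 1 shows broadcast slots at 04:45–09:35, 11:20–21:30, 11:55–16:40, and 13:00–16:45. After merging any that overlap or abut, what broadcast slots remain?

11:20–21:30 is disjoint → start new block.
11:55–16:40 overlaps/touches 11:20–21:30 → extend to 11:20–21:30.
13:00–16:45 overlaps/touches 11:20–21:30 → extend to 11:20–21:30.

04:45–09:35, 11:20–21:30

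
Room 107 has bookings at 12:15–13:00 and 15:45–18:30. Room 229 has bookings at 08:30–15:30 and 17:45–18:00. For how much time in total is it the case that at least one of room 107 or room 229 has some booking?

9 h 45 min

A ∪ B = 08:30-15:30, 15:45-18:30.
Total: 7 h + 2 h 45 min = 9 h 45 min.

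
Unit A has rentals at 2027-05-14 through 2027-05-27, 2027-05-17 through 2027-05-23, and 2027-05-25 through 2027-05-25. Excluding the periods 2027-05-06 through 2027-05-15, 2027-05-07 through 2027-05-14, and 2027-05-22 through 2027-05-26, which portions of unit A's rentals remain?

Merge the first list: 2027-05-14 through 2027-05-27.
Merge the second list: 2027-05-06 through 2027-05-15, 2027-05-22 through 2027-05-26.
2027-05-14 through 2027-05-27 minus B → 2027-05-16 through 2027-05-21, 2027-05-27 through 2027-05-27.

2027-05-16 through 2027-05-21, 2027-05-27 through 2027-05-27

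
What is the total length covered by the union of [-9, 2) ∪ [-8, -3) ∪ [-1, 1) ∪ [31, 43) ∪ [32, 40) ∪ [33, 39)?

Merged: [-9, 2), [31, 43).
Lengths: 11 + 12 = 23.

23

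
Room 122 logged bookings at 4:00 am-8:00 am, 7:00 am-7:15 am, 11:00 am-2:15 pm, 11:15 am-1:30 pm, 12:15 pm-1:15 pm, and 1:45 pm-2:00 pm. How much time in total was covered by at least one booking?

7 h 15 min

Merged: 4:00 am–8:00 am, 11:00 am–2:15 pm.
Lengths: 4 h + 3 h 15 min = 7 h 15 min.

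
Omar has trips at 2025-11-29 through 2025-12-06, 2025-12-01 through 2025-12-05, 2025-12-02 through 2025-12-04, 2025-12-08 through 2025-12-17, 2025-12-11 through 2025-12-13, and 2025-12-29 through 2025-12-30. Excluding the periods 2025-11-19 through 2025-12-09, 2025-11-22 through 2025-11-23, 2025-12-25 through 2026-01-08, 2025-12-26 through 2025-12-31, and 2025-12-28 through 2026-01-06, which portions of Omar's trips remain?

2025-12-10 through 2025-12-17

First set merges to 2025-11-29 through 2025-12-06, 2025-12-08 through 2025-12-17, 2025-12-29 through 2025-12-30.
Second set merges to 2025-11-19 through 2025-12-09, 2025-12-25 through 2026-01-08.
2025-11-29 through 2025-12-06 lies entirely inside B → drops out.
2025-12-08 through 2025-12-17 with B removed leaves 2025-12-10 through 2025-12-17.
2025-12-29 through 2025-12-30 lies entirely inside B → drops out.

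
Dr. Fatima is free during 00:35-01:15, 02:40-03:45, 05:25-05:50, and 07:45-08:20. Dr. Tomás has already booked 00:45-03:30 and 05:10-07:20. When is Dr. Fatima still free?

00:35-01:15 \ B = 00:35-00:45.
02:40-03:45 \ B = 03:30-03:45.
05:25-05:50: entirely removed.
07:45-08:20: nothing removed.

00:35-00:45, 03:30-03:45, 07:45-08:20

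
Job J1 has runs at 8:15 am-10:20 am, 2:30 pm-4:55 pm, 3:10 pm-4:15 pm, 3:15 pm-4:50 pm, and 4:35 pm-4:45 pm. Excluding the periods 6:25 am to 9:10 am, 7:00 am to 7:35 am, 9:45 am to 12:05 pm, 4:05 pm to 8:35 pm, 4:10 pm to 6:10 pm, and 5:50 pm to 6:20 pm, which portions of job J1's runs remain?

9:10 am-9:45 am, 2:30 pm-4:05 pm

A, merged: 8:15 am-10:20 am, 2:30 pm-4:55 pm.
B, merged: 6:25 am-9:10 am, 9:45 am-12:05 pm, 4:05 pm-8:35 pm.
8:15 am-10:20 am \ B = 9:10 am-9:45 am.
2:30 pm-4:55 pm \ B = 2:30 pm-4:05 pm.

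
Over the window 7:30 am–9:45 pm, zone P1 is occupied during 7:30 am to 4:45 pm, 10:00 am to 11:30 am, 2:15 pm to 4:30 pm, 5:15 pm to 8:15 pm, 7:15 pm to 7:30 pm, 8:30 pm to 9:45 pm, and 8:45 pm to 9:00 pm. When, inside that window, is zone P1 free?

4:45 pm-5:15 pm, 8:15 pm-8:30 pm

Covered (merged): 7:30 am-4:45 pm, 5:15 pm-8:15 pm, 8:30 pm-9:45 pm.
Complement within 7:30 am-9:45 pm: 4:45 pm-5:15 pm, 8:15 pm-8:30 pm.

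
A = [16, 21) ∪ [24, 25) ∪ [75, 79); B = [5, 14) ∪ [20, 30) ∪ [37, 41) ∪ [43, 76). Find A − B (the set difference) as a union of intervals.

[16, 20) ∪ [76, 79)

[16, 21) \ B = [16, 20).
[24, 25): entirely removed.
[75, 79) \ B = [76, 79).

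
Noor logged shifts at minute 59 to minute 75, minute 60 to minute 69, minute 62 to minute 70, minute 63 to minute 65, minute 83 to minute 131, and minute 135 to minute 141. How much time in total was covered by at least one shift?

Merged: minute 59 to minute 75, minute 83 to minute 131, minute 135 to minute 141.
Lengths: 16 minutes + 48 minutes + 6 minutes = 70 minutes.

70 minutes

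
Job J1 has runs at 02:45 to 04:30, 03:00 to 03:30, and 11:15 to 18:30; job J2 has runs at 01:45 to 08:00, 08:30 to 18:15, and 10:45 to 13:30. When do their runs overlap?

Merge the first list: 02:45–04:30, 11:15–18:30.
Merge the second list: 01:45–08:00, 08:30–18:15.
02:45–04:30 ∩ B → 02:45–04:30.
11:15–18:30 ∩ B → 11:15–18:15.

02:45–04:30, 11:15–18:15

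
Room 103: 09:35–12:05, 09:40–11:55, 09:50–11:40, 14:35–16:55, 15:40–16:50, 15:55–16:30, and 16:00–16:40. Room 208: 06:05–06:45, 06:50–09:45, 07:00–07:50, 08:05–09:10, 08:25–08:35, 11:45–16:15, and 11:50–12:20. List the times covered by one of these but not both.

06:05–06:45, 06:50–09:35, 09:45–11:45, 12:05–14:35, 16:15–16:55

A, merged: 09:35–12:05, 14:35–16:55.
B, merged: 06:05–06:45, 06:50–09:45, 11:45–16:15.
A \ B = 09:45–11:45, 16:15–16:55.
B \ A = 06:05–06:45, 06:50–09:35, 12:05–14:35.
Union of the two gives the symmetric difference.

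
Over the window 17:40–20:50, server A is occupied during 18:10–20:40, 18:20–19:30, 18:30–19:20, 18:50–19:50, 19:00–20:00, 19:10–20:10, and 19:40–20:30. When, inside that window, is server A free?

17:40–18:10, 20:40–20:50

The merged coverage is 18:10–20:40.
Complement within 17:40–20:50: 17:40–18:10, 20:40–20:50.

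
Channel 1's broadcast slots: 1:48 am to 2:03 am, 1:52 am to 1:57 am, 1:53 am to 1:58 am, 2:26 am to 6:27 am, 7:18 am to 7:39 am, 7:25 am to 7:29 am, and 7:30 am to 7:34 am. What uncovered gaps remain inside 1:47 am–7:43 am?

1:47 am-1:48 am, 2:03 am-2:26 am, 6:27 am-7:18 am, 7:39 am-7:43 am

Covered (merged): 1:48 am-2:03 am, 2:26 am-6:27 am, 7:18 am-7:39 am.
Gaps within 1:47 am-7:43 am: 1:47 am-1:48 am, 2:03 am-2:26 am, 6:27 am-7:18 am, 7:39 am-7:43 am.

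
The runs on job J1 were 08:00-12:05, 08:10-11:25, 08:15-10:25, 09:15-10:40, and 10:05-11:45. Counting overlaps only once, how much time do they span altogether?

Merged: 08:00-12:05.
Length: 4 h 5 min.

4 h 5 min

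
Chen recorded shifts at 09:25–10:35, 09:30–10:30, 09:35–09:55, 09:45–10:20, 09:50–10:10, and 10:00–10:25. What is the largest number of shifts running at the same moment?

Walk the sorted start/end points keeping a running depth.
The depth first hits 5 at 09:50.

5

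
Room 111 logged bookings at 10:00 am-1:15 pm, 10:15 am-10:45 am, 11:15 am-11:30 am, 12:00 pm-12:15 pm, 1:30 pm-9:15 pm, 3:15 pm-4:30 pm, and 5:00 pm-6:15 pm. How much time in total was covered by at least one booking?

Merged: 10:00 am-1:15 pm, 1:30 pm-9:15 pm.
Lengths: 3 h 15 min + 7 h 45 min = 11 h.

11 h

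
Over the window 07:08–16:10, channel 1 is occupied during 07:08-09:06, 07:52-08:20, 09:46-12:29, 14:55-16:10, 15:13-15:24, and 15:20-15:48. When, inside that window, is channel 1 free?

09:06–09:46, 12:29–14:55

Covered (merged): 07:08–09:06, 09:46–12:29, 14:55–16:10.
Gaps within 07:08–16:10: 09:06–09:46, 12:29–14:55.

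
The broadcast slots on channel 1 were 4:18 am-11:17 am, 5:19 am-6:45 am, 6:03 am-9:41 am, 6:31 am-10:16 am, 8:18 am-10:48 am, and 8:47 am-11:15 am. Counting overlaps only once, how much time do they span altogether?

6 h 59 min

Merged: 4:18 am–11:17 am.
Length: 6 h 59 min.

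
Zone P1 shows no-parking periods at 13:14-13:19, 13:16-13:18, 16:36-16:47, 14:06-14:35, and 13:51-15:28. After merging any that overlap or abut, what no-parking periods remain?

13:14–13:19, 13:51–15:28, 16:36–16:47

Sort by start: 13:14–13:19, 13:16–13:18, 13:51–15:28, 14:06–14:35, 16:36–16:47.
13:16–13:18 overlaps/touches 13:14–13:19 → extend to 13:14–13:19.
13:51–15:28 is disjoint → start new block.
14:06–14:35 overlaps/touches 13:51–15:28 → extend to 13:51–15:28.
16:36–16:47 is disjoint → start new block.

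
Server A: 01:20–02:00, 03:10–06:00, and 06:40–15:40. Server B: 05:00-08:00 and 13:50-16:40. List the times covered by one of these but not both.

A \ B = 01:20–02:00, 03:10–05:00, 08:00–13:50.
B \ A = 06:00–06:40, 15:40–16:40.
Union of the two gives the symmetric difference.

01:20–02:00, 03:10–05:00, 06:00–06:40, 08:00–13:50, 15:40–16:40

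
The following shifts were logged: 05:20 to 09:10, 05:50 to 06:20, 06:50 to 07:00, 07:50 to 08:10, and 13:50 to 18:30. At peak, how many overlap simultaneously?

2

Sweep endpoints in order; track running count of active intervals.
Peak of 2 reached at 05:50.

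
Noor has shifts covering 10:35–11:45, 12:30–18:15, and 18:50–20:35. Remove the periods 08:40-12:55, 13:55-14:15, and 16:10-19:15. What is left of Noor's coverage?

10:35-11:45: fully covered by B → removed.
12:30-18:15 minus B → 12:55-13:55, 14:15-16:10.
18:50-20:35 minus B → 19:15-20:35.

12:55-13:55, 14:15-16:10, 19:15-20:35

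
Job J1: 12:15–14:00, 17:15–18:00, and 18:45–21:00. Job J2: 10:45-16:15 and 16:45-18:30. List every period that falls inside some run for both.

12:15–14:00, 17:15–18:00

12:15–14:00 ∩ B → 12:15–14:00.
17:15–18:00 ∩ B → 17:15–18:00.
18:45–21:00 meets no B interval.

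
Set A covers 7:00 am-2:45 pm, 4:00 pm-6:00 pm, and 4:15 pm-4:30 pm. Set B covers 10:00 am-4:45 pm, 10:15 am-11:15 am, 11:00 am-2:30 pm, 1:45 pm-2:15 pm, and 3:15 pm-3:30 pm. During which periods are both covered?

First set merges to 7:00 am–2:45 pm, 4:00 pm–6:00 pm.
Second set merges to 10:00 am–4:45 pm.
7:00 am–2:45 pm overlaps B on 10:00 am–2:45 pm.
4:00 pm–6:00 pm overlaps B on 4:00 pm–4:45 pm.

10:00 am–2:45 pm, 4:00 pm–4:45 pm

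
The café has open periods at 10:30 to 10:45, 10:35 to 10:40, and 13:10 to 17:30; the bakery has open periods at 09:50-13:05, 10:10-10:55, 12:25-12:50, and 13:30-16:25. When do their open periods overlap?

Merge the first list: 10:30–10:45, 13:10–17:30.
Merge the second list: 09:50–13:05, 13:30–16:25.
10:30–10:45 ∩ B → 10:30–10:45.
13:10–17:30 ∩ B → 13:30–16:25.

10:30–10:45, 13:30–16:25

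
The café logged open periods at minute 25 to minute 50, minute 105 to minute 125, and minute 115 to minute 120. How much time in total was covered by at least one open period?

45 minutes

Merged: minute 25 to minute 50, minute 105 to minute 125.
Lengths: 25 minutes + 20 minutes = 45 minutes.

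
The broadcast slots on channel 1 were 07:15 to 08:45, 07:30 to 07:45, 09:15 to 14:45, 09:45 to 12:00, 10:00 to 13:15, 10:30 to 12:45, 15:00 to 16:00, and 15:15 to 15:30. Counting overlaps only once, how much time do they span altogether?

Merged: 07:15–08:45, 09:15–14:45, 15:00–16:00.
Lengths: 1 h 30 min + 5 h 30 min + 1 h = 8 h.

8 h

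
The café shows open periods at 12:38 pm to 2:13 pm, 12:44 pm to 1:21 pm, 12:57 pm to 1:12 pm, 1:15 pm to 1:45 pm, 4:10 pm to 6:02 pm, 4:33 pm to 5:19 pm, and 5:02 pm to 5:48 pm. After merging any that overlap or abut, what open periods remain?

12:38 pm–2:13 pm, 4:10 pm–6:02 pm

12:44 pm–1:21 pm overlaps/touches 12:38 pm–2:13 pm → extend to 12:38 pm–2:13 pm.
12:57 pm–1:12 pm overlaps/touches 12:38 pm–2:13 pm → extend to 12:38 pm–2:13 pm.
1:15 pm–1:45 pm overlaps/touches 12:38 pm–2:13 pm → extend to 12:38 pm–2:13 pm.
4:10 pm–6:02 pm is disjoint → start new block.
4:33 pm–5:19 pm overlaps/touches 4:10 pm–6:02 pm → extend to 4:10 pm–6:02 pm.
5:02 pm–5:48 pm overlaps/touches 4:10 pm–6:02 pm → extend to 4:10 pm–6:02 pm.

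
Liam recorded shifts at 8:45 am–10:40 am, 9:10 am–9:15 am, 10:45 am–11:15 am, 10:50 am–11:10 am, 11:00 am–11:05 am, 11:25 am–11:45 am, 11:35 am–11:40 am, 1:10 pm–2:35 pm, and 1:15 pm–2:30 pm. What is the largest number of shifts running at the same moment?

3

Walk the sorted start/end points keeping a running depth.
The depth first hits 3 at 11:00 am.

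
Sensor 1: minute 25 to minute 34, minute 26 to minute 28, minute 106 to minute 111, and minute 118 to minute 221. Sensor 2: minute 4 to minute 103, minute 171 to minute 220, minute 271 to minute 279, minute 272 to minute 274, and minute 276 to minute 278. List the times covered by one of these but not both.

minute 4 to minute 25, minute 34 to minute 103, minute 106 to minute 111, minute 118 to minute 171, minute 220 to minute 221, minute 271 to minute 279

First set merges to minute 25 to minute 34, minute 106 to minute 111, minute 118 to minute 221.
Second set merges to minute 4 to minute 103, minute 171 to minute 220, minute 271 to minute 279.
Only in the first: minute 106 to minute 111, minute 118 to minute 171, minute 220 to minute 221.
Only in the second: minute 4 to minute 25, minute 34 to minute 103, minute 271 to minute 279.
Together these are the periods covered by exactly one.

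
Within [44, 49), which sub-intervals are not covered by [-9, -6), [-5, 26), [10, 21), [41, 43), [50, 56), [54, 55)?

[44, 49)

After merging, the occupied span is [-9, -6), [-5, 26), [41, 43), [50, 56).
Gaps within [44, 49): [44, 49).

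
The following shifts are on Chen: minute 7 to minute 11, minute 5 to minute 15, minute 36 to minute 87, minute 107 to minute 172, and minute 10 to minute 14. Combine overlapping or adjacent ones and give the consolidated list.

Sort by start: minute 5 to minute 15, minute 7 to minute 11, minute 10 to minute 14, minute 36 to minute 87, minute 107 to minute 172.
minute 7 to minute 11 overlaps/touches minute 5 to minute 15 → extend to minute 5 to minute 15.
minute 10 to minute 14 overlaps/touches minute 5 to minute 15 → extend to minute 5 to minute 15.
minute 36 to minute 87 is disjoint → start new block.
minute 107 to minute 172 is disjoint → start new block.

minute 5 to minute 15, minute 36 to minute 87, minute 107 to minute 172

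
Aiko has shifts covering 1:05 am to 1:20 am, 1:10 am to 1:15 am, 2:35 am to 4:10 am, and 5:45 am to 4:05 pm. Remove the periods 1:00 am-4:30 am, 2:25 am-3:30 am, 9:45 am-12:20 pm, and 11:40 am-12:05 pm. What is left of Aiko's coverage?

Merge the first list: 1:05 am–1:20 am, 2:35 am–4:10 am, 5:45 am–4:05 pm.
Merge the second list: 1:00 am–4:30 am, 9:45 am–12:20 pm.
1:05 am–1:20 am: fully covered by B → removed.
2:35 am–4:10 am: fully covered by B → removed.
5:45 am–4:05 pm minus B → 5:45 am–9:45 am, 12:20 pm–4:05 pm.

5:45 am–9:45 am, 12:20 pm–4:05 pm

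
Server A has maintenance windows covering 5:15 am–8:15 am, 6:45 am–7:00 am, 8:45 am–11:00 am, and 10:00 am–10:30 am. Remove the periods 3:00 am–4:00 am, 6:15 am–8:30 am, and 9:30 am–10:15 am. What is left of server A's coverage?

Merge the first list: 5:15 am–8:15 am, 8:45 am–11:00 am.
5:15 am–8:15 am minus B → 5:15 am–6:15 am.
8:45 am–11:00 am minus B → 8:45 am–9:30 am, 10:15 am–11:00 am.

5:15 am–6:15 am, 8:45 am–9:30 am, 10:15 am–11:00 am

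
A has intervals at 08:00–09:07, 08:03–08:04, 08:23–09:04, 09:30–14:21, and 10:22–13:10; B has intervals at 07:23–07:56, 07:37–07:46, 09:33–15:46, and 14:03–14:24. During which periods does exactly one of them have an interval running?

07:23–07:56, 08:00–09:07, 09:30–09:33, 14:21–15:46

A, merged: 08:00–09:07, 09:30–14:21.
B, merged: 07:23–07:56, 09:33–15:46.
A \ B = 08:00–09:07, 09:30–09:33.
B \ A = 07:23–07:56, 14:21–15:46.
Union of the two gives the symmetric difference.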